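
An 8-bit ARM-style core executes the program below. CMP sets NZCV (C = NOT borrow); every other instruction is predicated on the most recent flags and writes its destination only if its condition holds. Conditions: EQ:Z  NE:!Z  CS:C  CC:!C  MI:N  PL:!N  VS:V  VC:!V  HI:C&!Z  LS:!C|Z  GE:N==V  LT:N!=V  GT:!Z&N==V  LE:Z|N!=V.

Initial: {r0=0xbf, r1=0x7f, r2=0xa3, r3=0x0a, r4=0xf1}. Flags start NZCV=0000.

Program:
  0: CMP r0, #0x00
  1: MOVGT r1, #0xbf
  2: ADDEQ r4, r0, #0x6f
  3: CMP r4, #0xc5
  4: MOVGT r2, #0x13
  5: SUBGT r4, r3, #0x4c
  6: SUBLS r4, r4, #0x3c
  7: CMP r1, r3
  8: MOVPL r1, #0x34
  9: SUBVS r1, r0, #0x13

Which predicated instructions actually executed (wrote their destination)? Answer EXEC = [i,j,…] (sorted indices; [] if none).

EXEC = [4,5,8]

[0] flags=1010 → (cmp)
[1] flags=1010 GT?F → skip
[2] flags=1010 EQ?F → skip
[3] flags=0010 → (cmp)
[4] flags=0010 GT?T → r2=0x13
[5] flags=0010 GT?T → r4=0xbe
[6] flags=0010 LS?F → skip
[7] flags=0010 → (cmp)
[8] flags=0010 PL?T → r1=0x34
[9] flags=0010 VS?F → skip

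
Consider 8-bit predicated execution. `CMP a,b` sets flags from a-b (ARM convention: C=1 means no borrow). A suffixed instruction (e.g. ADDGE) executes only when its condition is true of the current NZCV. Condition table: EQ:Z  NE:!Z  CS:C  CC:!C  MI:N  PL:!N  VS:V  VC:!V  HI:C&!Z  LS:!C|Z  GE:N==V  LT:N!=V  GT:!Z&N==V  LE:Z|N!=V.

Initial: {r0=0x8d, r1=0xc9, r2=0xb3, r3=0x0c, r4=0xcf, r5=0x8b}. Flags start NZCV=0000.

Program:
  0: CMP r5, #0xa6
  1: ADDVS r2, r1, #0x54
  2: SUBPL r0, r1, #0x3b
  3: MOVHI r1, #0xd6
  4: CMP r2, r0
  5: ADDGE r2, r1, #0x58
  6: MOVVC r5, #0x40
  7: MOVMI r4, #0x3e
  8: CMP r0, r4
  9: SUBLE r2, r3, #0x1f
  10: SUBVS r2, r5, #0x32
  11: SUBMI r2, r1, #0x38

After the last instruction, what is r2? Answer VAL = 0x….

0: ✓ CMP  NZCV=1000
1: · ADDVS
2: · SUBPL
3: · MOVHI
4: ✓ CMP  NZCV=0010
5: ✓ ADDGE  r2←0x21
6: ✓ MOVVC  r5←0x40
7: · MOVMI
8: ✓ CMP  NZCV=1000
9: ✓ SUBLE  r2←0xed
10: · SUBVS
11: ✓ SUBMI  r2←0x91

VAL = 0x91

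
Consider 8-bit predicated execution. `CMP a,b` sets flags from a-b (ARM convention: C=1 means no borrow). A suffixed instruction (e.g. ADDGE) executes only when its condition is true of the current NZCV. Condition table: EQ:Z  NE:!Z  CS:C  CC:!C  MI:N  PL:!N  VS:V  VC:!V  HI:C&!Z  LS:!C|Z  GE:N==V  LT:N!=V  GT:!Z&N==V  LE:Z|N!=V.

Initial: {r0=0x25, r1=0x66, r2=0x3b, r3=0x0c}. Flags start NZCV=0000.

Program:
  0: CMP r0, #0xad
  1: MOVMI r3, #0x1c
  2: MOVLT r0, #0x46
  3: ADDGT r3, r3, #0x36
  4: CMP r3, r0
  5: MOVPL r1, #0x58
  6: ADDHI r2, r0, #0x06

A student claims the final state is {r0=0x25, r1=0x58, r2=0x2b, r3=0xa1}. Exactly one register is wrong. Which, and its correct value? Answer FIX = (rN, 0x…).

0: ✓ CMP  NZCV=0000
1: · MOVMI
2: · MOVLT
3: ✓ ADDGT  r3←0x42
4: ✓ CMP  NZCV=0010
5: ✓ MOVPL  r1←0x58
6: ✓ ADDHI  r2←0x2b

FIX = (r3, 0x42)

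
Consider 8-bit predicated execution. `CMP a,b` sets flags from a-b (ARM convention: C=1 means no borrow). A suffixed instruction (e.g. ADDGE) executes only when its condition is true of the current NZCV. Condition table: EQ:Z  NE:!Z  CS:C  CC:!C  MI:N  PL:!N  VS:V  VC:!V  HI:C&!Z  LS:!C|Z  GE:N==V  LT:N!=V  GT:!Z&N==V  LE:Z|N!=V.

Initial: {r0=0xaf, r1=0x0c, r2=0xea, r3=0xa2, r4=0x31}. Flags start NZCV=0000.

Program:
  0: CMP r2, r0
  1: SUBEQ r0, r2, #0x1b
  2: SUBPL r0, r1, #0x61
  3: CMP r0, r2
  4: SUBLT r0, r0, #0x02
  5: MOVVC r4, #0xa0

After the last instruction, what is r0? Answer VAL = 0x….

VAL = 0xa9

0: ✓ CMP  NZCV=0010
1: · SUBEQ
2: ✓ SUBPL  r0←0xab
3: ✓ CMP  NZCV=1000
4: ✓ SUBLT  r0←0xa9
5: ✓ MOVVC  r4←0xa0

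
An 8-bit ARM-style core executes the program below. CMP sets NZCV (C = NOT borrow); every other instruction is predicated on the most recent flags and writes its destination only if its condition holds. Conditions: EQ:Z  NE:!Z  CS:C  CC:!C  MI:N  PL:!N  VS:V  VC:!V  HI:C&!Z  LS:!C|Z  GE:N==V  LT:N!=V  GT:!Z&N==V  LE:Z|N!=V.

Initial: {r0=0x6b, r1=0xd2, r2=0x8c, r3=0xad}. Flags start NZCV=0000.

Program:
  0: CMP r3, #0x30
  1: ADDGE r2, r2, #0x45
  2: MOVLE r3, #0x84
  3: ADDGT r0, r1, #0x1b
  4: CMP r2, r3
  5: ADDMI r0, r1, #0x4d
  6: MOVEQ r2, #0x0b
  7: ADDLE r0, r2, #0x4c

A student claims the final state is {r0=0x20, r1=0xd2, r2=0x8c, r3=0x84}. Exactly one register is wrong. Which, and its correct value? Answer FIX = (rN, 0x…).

FIX = (r0, 0x6b)

0: ✓ CMP  NZCV=0011
1: · ADDGE
2: ✓ MOVLE  r3←0x84
3: · ADDGT
4: ✓ CMP  NZCV=0010
5: · ADDMI
6: · MOVEQ
7: · ADDLE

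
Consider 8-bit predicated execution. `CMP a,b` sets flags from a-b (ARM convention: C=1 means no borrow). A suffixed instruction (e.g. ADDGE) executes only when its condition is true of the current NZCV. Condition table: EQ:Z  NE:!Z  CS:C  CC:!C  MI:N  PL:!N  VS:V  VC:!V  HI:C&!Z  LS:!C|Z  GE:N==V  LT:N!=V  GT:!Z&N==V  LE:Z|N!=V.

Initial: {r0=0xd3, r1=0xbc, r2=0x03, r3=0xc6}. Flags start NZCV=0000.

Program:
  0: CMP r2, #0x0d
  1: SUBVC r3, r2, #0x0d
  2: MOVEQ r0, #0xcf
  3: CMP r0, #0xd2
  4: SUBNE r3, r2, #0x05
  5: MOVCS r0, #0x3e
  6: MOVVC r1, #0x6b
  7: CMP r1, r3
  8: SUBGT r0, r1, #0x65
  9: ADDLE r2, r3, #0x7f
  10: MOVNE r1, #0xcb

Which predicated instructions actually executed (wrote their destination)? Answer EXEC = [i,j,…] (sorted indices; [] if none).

[0] flags=1000 → (cmp)
[1] flags=1000 VC?T → r3=0xf6
[2] flags=1000 EQ?F → skip
[3] flags=0010 → (cmp)
[4] flags=0010 NE?T → r3=0xfe
[5] flags=0010 CS?T → r0=0x3e
[6] flags=0010 VC?T → r1=0x6b
[7] flags=0000 → (cmp)
[8] flags=0000 GT?T → r0=0x06
[9] flags=0000 LE?F → skip
[10] flags=0000 NE?T → r1=0xcb

EXEC = [1,4,5,6,8,10]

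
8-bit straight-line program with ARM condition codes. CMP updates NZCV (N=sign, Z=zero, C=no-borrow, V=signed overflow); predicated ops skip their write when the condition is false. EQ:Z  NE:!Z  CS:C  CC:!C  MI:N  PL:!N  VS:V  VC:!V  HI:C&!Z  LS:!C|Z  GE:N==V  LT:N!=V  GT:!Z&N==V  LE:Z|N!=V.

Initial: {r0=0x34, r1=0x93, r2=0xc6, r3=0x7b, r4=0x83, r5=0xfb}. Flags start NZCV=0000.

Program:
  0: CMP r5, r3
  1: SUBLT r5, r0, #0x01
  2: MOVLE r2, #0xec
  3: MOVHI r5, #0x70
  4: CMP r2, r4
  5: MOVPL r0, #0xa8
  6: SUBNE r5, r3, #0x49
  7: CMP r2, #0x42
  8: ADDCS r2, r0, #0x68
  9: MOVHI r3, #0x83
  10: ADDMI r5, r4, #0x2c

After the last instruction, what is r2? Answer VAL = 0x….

VAL = 0x10

0: ✓ CMP  NZCV=1010
1: ✓ SUBLT  r5←0x33
2: ✓ MOVLE  r2←0xec
3: ✓ MOVHI  r5←0x70
4: ✓ CMP  NZCV=0010
5: ✓ MOVPL  r0←0xa8
6: ✓ SUBNE  r5←0x32
7: ✓ CMP  NZCV=1010
8: ✓ ADDCS  r2←0x10
9: ✓ MOVHI  r3←0x83
10: ✓ ADDMI  r5←0xaf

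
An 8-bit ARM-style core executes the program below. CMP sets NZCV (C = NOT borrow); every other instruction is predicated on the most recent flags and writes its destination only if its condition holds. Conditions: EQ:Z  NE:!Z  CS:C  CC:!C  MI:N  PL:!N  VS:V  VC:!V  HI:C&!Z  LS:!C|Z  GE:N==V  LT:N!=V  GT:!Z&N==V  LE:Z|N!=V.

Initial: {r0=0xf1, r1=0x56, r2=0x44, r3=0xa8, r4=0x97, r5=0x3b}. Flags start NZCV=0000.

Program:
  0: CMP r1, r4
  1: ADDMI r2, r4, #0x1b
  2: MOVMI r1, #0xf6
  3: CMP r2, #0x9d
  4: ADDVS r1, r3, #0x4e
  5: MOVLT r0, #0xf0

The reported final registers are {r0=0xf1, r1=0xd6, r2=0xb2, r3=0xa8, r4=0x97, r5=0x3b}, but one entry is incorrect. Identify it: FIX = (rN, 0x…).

0: ✓ CMP  NZCV=1001
1: ✓ ADDMI  r2←0xb2
2: ✓ MOVMI  r1←0xf6
3: ✓ CMP  NZCV=0010
4: · ADDVS
5: · MOVLT

FIX = (r1, 0xf6)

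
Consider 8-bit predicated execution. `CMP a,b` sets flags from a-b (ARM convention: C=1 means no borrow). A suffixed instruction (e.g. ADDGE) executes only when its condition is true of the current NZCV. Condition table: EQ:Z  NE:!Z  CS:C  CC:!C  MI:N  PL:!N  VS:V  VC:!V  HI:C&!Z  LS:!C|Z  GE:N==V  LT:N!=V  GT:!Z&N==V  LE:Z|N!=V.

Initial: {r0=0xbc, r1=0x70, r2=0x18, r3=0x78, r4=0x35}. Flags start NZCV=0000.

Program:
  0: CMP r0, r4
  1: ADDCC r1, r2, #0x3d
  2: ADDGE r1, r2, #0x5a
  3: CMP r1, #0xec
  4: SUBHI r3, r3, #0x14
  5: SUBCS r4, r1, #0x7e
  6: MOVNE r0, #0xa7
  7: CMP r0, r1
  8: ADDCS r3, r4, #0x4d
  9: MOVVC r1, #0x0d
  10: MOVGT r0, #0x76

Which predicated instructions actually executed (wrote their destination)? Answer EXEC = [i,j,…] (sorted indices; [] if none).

EXEC = [6,8]

0: ✓ CMP  NZCV=1010
1: · ADDCC
2: · ADDGE
3: ✓ CMP  NZCV=1001
4: · SUBHI
5: · SUBCS
6: ✓ MOVNE  r0←0xa7
7: ✓ CMP  NZCV=0011
8: ✓ ADDCS  r3←0x82
9: · MOVVC
10: · MOVGT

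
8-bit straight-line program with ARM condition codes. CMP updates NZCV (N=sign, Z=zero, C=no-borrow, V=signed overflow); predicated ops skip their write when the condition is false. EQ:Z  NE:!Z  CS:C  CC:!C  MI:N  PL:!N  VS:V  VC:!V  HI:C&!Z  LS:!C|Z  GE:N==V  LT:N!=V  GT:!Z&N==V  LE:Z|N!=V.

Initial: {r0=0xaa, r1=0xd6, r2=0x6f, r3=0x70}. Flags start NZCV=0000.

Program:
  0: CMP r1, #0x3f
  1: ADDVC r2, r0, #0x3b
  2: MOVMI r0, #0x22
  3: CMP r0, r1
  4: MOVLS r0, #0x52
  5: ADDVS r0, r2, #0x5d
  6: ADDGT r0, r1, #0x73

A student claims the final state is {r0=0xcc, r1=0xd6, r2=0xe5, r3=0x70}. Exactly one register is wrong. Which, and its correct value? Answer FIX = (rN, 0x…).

FIX = (r0, 0x49)

0: ✓ CMP  NZCV=1010
1: ✓ ADDVC  r2←0xe5
2: ✓ MOVMI  r0←0x22
3: ✓ CMP  NZCV=0000
4: ✓ MOVLS  r0←0x52
5: · ADDVS
6: ✓ ADDGT  r0←0x49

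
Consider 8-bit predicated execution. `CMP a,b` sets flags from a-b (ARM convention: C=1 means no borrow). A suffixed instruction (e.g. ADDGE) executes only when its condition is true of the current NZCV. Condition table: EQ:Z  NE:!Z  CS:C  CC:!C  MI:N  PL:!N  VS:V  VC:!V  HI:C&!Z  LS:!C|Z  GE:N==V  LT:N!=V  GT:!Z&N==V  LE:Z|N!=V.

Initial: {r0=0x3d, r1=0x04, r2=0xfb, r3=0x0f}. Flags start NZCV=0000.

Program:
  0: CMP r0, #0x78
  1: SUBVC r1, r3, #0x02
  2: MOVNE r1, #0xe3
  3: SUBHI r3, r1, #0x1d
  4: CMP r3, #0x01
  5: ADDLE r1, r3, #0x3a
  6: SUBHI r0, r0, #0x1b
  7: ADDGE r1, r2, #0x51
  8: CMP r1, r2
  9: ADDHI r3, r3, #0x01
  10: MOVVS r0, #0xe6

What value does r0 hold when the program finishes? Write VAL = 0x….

[0] flags=1000 → (cmp)
[1] flags=1000 VC?T → r1=0x0d
[2] flags=1000 NE?T → r1=0xe3
[3] flags=1000 HI?F → skip
[4] flags=0010 → (cmp)
[5] flags=0010 LE?F → skip
[6] flags=0010 HI?T → r0=0x22
[7] flags=0010 GE?T → r1=0x4c
[8] flags=0000 → (cmp)
[9] flags=0000 HI?F → skip
[10] flags=0000 VS?F → skip

VAL = 0x22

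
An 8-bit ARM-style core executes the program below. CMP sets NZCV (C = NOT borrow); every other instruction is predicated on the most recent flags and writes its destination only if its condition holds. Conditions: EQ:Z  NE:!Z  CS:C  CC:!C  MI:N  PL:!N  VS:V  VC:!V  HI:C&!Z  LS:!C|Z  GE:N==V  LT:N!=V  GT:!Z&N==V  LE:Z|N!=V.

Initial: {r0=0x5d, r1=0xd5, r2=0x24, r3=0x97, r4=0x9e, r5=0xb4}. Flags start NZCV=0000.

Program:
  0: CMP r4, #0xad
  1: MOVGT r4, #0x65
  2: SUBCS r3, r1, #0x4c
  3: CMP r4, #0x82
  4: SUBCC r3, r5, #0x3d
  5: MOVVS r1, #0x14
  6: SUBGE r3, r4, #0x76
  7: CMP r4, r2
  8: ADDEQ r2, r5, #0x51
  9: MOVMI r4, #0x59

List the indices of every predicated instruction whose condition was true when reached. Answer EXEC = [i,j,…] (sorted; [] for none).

[0] flags=1000 → (cmp)
[1] flags=1000 GT?F → skip
[2] flags=1000 CS?F → skip
[3] flags=0010 → (cmp)
[4] flags=0010 CC?F → skip
[5] flags=0010 VS?F → skip
[6] flags=0010 GE?T → r3=0x28
[7] flags=0011 → (cmp)
[8] flags=0011 EQ?F → skip
[9] flags=0011 MI?F → skip

EXEC = [6]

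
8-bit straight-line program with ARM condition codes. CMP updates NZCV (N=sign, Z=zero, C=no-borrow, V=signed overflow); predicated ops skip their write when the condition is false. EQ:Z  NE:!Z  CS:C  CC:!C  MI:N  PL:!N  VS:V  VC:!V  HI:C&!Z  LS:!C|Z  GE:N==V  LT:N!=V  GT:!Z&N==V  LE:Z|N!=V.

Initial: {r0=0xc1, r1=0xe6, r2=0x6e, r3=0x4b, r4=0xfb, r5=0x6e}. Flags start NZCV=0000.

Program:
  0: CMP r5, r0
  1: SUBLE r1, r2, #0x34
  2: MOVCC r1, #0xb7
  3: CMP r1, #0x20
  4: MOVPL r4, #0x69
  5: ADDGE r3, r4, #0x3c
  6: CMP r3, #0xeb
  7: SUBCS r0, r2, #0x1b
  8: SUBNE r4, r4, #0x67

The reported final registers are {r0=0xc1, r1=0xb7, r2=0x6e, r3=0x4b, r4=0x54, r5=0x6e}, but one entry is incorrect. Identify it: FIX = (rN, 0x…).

FIX = (r4, 0x94)

[0] flags=1001 → (cmp)
[1] flags=1001 LE?F → skip
[2] flags=1001 CC?T → r1=0xb7
[3] flags=1010 → (cmp)
[4] flags=1010 PL?F → skip
[5] flags=1010 GE?F → skip
[6] flags=0000 → (cmp)
[7] flags=0000 CS?F → skip
[8] flags=0000 NE?T → r4=0x94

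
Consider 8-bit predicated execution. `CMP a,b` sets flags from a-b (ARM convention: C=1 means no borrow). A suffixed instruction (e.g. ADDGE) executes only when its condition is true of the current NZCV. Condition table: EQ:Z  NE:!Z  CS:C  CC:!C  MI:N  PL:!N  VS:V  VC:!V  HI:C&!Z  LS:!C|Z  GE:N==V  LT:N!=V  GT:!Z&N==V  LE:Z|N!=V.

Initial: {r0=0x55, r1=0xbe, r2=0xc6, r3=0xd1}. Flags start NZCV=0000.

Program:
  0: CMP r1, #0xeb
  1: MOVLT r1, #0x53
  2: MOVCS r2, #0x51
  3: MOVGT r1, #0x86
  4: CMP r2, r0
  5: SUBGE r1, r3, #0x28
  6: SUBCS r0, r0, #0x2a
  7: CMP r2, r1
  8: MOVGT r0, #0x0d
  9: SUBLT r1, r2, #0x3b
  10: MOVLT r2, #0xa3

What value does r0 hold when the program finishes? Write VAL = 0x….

VAL = 0x2b

[0] flags=1000 → (cmp)
[1] flags=1000 LT?T → r1=0x53
[2] flags=1000 CS?F → skip
[3] flags=1000 GT?F → skip
[4] flags=0011 → (cmp)
[5] flags=0011 GE?F → skip
[6] flags=0011 CS?T → r0=0x2b
[7] flags=0011 → (cmp)
[8] flags=0011 GT?F → skip
[9] flags=0011 LT?T → r1=0x8b
[10] flags=0011 LT?T → r2=0xa3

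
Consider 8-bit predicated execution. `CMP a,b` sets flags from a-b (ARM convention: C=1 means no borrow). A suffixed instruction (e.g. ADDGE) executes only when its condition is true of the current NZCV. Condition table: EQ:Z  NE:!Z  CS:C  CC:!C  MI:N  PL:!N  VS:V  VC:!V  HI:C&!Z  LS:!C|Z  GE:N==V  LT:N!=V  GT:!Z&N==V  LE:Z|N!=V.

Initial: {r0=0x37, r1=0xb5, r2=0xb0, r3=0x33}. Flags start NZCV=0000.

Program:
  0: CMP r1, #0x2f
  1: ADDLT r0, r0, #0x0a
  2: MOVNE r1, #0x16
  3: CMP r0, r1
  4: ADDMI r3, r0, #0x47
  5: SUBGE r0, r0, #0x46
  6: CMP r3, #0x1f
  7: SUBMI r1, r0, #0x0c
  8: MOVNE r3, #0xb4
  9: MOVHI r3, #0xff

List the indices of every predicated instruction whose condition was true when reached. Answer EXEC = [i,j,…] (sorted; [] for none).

EXEC = [1,2,5,8,9]

0: ✓ CMP  NZCV=1010
1: ✓ ADDLT  r0←0x41
2: ✓ MOVNE  r1←0x16
3: ✓ CMP  NZCV=0010
4: · ADDMI
5: ✓ SUBGE  r0←0xfb
6: ✓ CMP  NZCV=0010
7: · SUBMI
8: ✓ MOVNE  r3←0xb4
9: ✓ MOVHI  r3←0xff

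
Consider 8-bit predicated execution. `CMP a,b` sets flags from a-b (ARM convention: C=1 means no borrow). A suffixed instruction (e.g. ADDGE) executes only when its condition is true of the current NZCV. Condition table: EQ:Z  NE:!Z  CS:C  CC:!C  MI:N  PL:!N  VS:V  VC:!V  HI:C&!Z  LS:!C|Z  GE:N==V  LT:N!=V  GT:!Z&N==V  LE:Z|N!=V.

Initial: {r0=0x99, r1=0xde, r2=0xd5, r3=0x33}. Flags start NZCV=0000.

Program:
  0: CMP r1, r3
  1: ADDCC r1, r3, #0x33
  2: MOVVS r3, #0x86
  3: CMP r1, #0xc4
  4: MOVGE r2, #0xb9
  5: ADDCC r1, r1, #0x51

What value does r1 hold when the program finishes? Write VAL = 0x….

[0] flags=1010 → (cmp)
[1] flags=1010 CC?F → skip
[2] flags=1010 VS?F → skip
[3] flags=0010 → (cmp)
[4] flags=0010 GE?T → r2=0xb9
[5] flags=0010 CC?F → skip

VAL = 0xde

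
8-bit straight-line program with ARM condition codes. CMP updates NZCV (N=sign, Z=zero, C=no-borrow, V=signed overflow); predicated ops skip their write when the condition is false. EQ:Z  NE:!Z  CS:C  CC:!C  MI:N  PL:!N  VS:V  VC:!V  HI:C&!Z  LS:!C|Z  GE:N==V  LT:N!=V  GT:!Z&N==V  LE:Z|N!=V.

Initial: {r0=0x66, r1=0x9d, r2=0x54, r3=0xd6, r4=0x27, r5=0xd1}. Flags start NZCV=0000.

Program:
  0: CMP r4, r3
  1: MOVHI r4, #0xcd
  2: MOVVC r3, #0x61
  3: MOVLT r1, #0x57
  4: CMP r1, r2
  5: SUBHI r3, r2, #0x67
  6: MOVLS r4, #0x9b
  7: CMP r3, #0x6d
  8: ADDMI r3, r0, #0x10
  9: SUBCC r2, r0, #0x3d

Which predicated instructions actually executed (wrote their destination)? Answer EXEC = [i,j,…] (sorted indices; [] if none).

[0] flags=0000 → (cmp)
[1] flags=0000 HI?F → skip
[2] flags=0000 VC?T → r3=0x61
[3] flags=0000 LT?F → skip
[4] flags=0011 → (cmp)
[5] flags=0011 HI?T → r3=0xed
[6] flags=0011 LS?F → skip
[7] flags=1010 → (cmp)
[8] flags=1010 MI?T → r3=0x76
[9] flags=1010 CC?F → skip

EXEC = [2,5,8]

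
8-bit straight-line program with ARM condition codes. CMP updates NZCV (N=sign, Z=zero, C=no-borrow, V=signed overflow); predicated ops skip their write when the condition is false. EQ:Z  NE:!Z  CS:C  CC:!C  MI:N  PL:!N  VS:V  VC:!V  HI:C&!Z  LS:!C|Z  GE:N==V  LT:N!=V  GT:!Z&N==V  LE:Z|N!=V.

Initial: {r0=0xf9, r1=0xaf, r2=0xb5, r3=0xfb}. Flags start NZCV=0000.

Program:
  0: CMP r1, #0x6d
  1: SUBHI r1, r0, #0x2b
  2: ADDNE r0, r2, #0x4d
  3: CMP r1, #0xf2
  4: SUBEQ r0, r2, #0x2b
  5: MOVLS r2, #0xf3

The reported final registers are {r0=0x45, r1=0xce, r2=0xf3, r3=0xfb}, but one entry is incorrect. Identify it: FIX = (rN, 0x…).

FIX = (r0, 0x02)

[0] flags=0011 → (cmp)
[1] flags=0011 HI?T → r1=0xce
[2] flags=0011 NE?T → r0=0x02
[3] flags=1000 → (cmp)
[4] flags=1000 EQ?F → skip
[5] flags=1000 LS?T → r2=0xf3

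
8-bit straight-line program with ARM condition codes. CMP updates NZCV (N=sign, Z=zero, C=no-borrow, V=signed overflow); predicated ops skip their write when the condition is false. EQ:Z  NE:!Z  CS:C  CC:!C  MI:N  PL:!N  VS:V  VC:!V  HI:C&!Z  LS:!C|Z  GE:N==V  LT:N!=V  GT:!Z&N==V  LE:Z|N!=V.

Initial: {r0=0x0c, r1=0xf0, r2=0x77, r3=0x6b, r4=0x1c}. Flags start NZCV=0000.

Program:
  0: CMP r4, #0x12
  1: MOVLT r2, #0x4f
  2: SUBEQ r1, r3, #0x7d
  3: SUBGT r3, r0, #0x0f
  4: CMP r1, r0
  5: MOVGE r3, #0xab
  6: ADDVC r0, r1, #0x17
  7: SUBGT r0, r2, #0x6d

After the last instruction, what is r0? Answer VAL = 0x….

0: ✓ CMP  NZCV=0010
1: · MOVLT
2: · SUBEQ
3: ✓ SUBGT  r3←0xfd
4: ✓ CMP  NZCV=1010
5: · MOVGE
6: ✓ ADDVC  r0←0x07
7: · SUBGT

VAL = 0x07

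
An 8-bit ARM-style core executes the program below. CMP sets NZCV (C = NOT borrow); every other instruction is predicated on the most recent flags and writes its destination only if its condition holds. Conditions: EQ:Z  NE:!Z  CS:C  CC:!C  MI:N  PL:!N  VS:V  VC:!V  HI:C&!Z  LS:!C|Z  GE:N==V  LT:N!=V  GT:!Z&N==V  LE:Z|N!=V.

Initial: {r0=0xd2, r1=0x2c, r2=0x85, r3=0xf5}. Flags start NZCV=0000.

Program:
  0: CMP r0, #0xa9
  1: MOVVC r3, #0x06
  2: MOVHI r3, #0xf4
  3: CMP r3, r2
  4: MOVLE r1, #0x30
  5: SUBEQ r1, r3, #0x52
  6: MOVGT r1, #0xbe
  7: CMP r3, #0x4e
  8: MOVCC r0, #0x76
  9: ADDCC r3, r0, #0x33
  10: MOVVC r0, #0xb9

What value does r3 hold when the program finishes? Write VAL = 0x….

VAL = 0xf4

0: ✓ CMP  NZCV=0010
1: ✓ MOVVC  r3←0x06
2: ✓ MOVHI  r3←0xf4
3: ✓ CMP  NZCV=0010
4: · MOVLE
5: · SUBEQ
6: ✓ MOVGT  r1←0xbe
7: ✓ CMP  NZCV=1010
8: · MOVCC
9: · ADDCC
10: ✓ MOVVC  r0←0xb9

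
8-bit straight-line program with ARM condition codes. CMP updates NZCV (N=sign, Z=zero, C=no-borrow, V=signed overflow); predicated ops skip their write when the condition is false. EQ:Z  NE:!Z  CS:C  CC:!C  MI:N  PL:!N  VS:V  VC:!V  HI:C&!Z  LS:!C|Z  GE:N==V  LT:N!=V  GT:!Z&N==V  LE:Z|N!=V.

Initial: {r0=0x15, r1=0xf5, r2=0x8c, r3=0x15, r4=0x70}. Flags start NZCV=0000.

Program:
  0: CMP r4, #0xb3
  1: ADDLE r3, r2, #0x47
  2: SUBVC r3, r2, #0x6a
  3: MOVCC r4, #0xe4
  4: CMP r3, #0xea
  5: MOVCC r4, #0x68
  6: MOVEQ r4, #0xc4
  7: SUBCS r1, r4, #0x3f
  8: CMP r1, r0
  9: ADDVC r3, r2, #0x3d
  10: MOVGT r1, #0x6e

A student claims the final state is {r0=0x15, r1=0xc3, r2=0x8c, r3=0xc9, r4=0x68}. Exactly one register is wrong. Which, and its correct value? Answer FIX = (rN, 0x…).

FIX = (r1, 0xf5)

0: ✓ CMP  NZCV=1001
1: · ADDLE
2: · SUBVC
3: ✓ MOVCC  r4←0xe4
4: ✓ CMP  NZCV=0000
5: ✓ MOVCC  r4←0x68
6: · MOVEQ
7: · SUBCS
8: ✓ CMP  NZCV=1010
9: ✓ ADDVC  r3←0xc9
10: · MOVGT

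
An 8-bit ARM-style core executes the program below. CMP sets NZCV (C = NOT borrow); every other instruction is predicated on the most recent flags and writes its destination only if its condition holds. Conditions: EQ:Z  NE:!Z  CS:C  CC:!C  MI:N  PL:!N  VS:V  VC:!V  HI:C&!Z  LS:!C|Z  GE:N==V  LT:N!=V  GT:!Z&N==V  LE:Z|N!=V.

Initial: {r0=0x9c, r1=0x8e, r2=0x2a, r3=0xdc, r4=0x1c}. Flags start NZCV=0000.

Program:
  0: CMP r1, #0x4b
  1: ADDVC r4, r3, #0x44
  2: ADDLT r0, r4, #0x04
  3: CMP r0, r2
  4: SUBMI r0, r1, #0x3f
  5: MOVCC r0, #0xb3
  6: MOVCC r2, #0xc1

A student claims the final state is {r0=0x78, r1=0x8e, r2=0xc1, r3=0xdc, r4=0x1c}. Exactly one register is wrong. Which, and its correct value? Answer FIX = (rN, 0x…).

FIX = (r0, 0xb3)

0: ✓ CMP  NZCV=0011
1: · ADDVC
2: ✓ ADDLT  r0←0x20
3: ✓ CMP  NZCV=1000
4: ✓ SUBMI  r0←0x4f
5: ✓ MOVCC  r0←0xb3
6: ✓ MOVCC  r2←0xc1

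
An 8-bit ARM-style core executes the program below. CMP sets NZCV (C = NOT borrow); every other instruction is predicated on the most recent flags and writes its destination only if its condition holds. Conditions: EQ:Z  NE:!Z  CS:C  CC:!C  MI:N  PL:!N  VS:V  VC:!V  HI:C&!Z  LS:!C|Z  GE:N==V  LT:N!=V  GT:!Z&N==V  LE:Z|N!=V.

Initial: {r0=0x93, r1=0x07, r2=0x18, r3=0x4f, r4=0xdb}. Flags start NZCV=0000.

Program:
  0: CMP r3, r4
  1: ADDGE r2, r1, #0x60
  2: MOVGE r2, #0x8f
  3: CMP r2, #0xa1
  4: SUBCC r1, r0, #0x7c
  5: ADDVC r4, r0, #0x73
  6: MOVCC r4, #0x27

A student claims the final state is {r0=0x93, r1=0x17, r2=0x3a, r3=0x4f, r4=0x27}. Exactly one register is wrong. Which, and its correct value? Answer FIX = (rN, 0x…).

0: ✓ CMP  NZCV=0000
1: ✓ ADDGE  r2←0x67
2: ✓ MOVGE  r2←0x8f
3: ✓ CMP  NZCV=1000
4: ✓ SUBCC  r1←0x17
5: ✓ ADDVC  r4←0x06
6: ✓ MOVCC  r4←0x27

FIX = (r2, 0x8f)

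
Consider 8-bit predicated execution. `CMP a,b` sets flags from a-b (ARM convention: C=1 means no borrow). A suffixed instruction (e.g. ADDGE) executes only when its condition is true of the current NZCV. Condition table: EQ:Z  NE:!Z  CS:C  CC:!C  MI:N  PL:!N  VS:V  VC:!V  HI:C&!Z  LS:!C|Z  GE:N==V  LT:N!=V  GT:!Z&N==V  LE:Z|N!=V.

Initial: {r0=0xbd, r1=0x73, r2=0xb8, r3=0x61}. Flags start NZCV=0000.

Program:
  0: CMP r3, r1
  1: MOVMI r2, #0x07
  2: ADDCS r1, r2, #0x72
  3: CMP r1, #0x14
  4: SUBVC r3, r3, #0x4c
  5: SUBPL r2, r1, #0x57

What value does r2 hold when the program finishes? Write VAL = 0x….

VAL = 0x1c

0: ✓ CMP  NZCV=1000
1: ✓ MOVMI  r2←0x07
2: · ADDCS
3: ✓ CMP  NZCV=0010
4: ✓ SUBVC  r3←0x15
5: ✓ SUBPL  r2←0x1c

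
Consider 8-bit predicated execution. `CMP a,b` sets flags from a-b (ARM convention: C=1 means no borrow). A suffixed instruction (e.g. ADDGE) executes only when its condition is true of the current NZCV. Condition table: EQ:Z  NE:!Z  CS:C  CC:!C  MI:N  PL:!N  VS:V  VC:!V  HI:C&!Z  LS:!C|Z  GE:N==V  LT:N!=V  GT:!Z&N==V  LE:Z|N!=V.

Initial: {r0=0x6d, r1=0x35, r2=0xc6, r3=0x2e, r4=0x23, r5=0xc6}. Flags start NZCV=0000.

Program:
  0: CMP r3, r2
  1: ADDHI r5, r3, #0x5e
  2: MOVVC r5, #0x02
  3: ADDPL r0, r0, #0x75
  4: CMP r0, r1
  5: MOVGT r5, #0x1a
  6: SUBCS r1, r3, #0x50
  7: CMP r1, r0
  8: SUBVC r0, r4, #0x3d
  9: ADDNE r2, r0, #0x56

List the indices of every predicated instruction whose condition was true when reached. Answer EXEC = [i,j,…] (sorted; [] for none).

[0] flags=0000 → (cmp)
[1] flags=0000 HI?F → skip
[2] flags=0000 VC?T → r5=0x02
[3] flags=0000 PL?T → r0=0xe2
[4] flags=1010 → (cmp)
[5] flags=1010 GT?F → skip
[6] flags=1010 CS?T → r1=0xde
[7] flags=1000 → (cmp)
[8] flags=1000 VC?T → r0=0xe6
[9] flags=1000 NE?T → r2=0x3c

EXEC = [2,3,6,8,9]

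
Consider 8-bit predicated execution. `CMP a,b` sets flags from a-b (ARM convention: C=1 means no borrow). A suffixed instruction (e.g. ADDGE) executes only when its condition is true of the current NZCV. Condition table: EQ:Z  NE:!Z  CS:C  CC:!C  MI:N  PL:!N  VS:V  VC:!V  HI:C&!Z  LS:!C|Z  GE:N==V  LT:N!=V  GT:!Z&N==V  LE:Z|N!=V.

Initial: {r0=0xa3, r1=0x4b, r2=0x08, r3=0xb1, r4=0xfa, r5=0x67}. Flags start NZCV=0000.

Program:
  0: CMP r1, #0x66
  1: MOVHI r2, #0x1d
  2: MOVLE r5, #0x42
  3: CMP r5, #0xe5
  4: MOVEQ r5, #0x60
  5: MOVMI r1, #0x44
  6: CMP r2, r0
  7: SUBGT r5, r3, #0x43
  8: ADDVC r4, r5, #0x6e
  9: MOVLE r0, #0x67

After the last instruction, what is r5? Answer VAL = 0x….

0: ✓ CMP  NZCV=1000
1: · MOVHI
2: ✓ MOVLE  r5←0x42
3: ✓ CMP  NZCV=0000
4: · MOVEQ
5: · MOVMI
6: ✓ CMP  NZCV=0000
7: ✓ SUBGT  r5←0x6e
8: ✓ ADDVC  r4←0xdc
9: · MOVLE

VAL = 0x6e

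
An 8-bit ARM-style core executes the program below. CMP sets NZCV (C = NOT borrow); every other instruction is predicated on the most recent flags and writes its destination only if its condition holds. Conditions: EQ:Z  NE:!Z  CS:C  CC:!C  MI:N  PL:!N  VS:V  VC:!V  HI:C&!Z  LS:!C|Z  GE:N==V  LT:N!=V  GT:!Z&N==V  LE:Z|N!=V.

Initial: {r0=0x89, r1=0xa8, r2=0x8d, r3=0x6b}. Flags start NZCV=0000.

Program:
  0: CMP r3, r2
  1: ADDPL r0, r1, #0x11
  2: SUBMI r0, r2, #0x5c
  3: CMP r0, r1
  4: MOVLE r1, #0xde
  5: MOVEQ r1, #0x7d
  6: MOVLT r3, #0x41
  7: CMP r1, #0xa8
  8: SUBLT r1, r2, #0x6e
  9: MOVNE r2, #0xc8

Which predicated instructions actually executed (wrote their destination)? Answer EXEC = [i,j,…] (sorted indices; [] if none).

[0] flags=1001 → (cmp)
[1] flags=1001 PL?F → skip
[2] flags=1001 MI?T → r0=0x31
[3] flags=1001 → (cmp)
[4] flags=1001 LE?F → skip
[5] flags=1001 EQ?F → skip
[6] flags=1001 LT?F → skip
[7] flags=0110 → (cmp)
[8] flags=0110 LT?F → skip
[9] flags=0110 NE?F → skip

EXEC = [2]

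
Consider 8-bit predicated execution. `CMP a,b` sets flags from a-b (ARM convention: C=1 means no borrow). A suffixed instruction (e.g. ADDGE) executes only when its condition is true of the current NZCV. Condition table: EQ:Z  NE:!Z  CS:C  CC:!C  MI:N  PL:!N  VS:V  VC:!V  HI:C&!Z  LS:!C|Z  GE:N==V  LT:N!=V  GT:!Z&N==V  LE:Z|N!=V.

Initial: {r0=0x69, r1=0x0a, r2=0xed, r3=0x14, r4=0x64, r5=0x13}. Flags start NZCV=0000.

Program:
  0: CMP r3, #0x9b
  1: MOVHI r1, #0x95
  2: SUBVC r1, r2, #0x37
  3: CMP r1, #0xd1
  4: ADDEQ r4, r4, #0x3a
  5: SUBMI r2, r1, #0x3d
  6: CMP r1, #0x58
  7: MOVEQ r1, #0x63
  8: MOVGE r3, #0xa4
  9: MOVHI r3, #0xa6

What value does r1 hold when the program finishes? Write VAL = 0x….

0: ✓ CMP  NZCV=0000
1: · MOVHI
2: ✓ SUBVC  r1←0xb6
3: ✓ CMP  NZCV=1000
4: · ADDEQ
5: ✓ SUBMI  r2←0x79
6: ✓ CMP  NZCV=0011
7: · MOVEQ
8: · MOVGE
9: ✓ MOVHI  r3←0xa6

VAL = 0xb6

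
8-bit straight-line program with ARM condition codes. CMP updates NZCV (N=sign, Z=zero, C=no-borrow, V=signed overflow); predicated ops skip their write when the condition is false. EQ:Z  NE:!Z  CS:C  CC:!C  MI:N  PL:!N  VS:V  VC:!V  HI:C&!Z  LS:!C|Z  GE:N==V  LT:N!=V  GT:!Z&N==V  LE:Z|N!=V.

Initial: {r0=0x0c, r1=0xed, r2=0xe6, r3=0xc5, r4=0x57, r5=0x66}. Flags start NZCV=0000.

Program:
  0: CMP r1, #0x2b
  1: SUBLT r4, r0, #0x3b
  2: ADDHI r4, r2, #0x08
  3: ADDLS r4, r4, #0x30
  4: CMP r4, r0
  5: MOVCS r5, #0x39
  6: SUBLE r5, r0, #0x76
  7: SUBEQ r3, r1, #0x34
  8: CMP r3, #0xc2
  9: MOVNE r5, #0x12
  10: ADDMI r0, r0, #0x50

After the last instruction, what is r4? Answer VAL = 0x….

[0] flags=1010 → (cmp)
[1] flags=1010 LT?T → r4=0xd1
[2] flags=1010 HI?T → r4=0xee
[3] flags=1010 LS?F → skip
[4] flags=1010 → (cmp)
[5] flags=1010 CS?T → r5=0x39
[6] flags=1010 LE?T → r5=0x96
[7] flags=1010 EQ?F → skip
[8] flags=0010 → (cmp)
[9] flags=0010 NE?T → r5=0x12
[10] flags=0010 MI?F → skip

VAL = 0xee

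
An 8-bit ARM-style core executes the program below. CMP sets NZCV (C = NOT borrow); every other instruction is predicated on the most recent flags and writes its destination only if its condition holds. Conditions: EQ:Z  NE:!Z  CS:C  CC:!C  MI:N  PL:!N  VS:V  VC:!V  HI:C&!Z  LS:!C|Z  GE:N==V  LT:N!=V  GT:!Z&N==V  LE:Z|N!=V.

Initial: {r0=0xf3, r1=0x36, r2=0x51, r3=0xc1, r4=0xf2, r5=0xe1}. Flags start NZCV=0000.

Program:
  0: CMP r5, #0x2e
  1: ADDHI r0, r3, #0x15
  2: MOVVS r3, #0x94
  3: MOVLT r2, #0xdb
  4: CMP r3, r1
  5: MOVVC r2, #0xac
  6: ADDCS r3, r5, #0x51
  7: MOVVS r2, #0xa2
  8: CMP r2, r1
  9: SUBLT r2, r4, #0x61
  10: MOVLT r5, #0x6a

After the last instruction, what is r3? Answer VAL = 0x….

VAL = 0x32

[0] flags=1010 → (cmp)
[1] flags=1010 HI?T → r0=0xd6
[2] flags=1010 VS?F → skip
[3] flags=1010 LT?T → r2=0xdb
[4] flags=1010 → (cmp)
[5] flags=1010 VC?T → r2=0xac
[6] flags=1010 CS?T → r3=0x32
[7] flags=1010 VS?F → skip
[8] flags=0011 → (cmp)
[9] flags=0011 LT?T → r2=0x91
[10] flags=0011 LT?T → r5=0x6a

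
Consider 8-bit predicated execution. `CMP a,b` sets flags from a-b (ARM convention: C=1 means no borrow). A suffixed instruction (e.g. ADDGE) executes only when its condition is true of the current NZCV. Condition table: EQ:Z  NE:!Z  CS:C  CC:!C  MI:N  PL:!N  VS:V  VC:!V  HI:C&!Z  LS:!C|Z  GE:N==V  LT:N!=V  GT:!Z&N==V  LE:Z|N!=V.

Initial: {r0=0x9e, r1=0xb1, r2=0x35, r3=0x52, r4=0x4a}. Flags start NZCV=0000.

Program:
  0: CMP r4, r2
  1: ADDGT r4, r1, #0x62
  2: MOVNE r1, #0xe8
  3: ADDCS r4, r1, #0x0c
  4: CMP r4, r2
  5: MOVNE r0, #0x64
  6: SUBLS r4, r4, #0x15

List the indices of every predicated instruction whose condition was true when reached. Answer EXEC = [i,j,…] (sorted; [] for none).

EXEC = [1,2,3,5]

0: ✓ CMP  NZCV=0010
1: ✓ ADDGT  r4←0x13
2: ✓ MOVNE  r1←0xe8
3: ✓ ADDCS  r4←0xf4
4: ✓ CMP  NZCV=1010
5: ✓ MOVNE  r0←0x64
6: · SUBLS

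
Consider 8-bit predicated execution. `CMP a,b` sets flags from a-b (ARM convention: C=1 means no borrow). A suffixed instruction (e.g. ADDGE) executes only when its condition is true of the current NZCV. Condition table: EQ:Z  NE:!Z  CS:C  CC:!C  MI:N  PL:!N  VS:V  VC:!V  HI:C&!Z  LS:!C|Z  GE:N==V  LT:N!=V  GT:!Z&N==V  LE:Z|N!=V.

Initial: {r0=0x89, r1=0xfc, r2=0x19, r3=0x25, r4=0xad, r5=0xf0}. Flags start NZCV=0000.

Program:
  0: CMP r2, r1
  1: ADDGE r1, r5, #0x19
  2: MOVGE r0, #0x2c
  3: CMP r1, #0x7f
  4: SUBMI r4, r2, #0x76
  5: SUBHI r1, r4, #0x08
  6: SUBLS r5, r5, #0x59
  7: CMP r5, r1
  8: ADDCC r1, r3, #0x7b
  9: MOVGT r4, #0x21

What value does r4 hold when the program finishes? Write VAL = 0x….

0: ✓ CMP  NZCV=0000
1: ✓ ADDGE  r1←0x09
2: ✓ MOVGE  r0←0x2c
3: ✓ CMP  NZCV=1000
4: ✓ SUBMI  r4←0xa3
5: · SUBHI
6: ✓ SUBLS  r5←0x97
7: ✓ CMP  NZCV=1010
8: · ADDCC
9: · MOVGT

VAL = 0xa3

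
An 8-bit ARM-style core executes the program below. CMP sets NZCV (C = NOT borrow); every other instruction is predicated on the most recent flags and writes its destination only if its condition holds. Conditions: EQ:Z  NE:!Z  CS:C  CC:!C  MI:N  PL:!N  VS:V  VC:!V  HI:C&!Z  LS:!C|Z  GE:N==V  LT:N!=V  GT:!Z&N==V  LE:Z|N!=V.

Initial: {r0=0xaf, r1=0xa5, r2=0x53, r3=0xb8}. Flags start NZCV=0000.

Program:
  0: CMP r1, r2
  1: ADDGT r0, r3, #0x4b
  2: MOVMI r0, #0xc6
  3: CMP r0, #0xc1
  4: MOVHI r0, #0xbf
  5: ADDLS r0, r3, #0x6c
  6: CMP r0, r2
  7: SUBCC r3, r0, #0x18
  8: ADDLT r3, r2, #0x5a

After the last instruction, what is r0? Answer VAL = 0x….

[0] flags=0011 → (cmp)
[1] flags=0011 GT?F → skip
[2] flags=0011 MI?F → skip
[3] flags=1000 → (cmp)
[4] flags=1000 HI?F → skip
[5] flags=1000 LS?T → r0=0x24
[6] flags=1000 → (cmp)
[7] flags=1000 CC?T → r3=0x0c
[8] flags=1000 LT?T → r3=0xad

VAL = 0x24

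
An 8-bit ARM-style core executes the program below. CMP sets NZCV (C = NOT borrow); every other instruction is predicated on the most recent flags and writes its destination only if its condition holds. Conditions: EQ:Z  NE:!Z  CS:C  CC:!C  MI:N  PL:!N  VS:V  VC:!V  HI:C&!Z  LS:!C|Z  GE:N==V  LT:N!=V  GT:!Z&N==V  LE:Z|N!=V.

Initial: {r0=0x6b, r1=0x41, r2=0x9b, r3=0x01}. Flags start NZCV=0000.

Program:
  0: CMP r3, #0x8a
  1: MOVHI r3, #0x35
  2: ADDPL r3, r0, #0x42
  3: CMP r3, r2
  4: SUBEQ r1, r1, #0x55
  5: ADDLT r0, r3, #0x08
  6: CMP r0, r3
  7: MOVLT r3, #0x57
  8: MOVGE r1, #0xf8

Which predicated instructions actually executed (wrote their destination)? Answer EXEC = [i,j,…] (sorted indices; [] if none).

[0] flags=0000 → (cmp)
[1] flags=0000 HI?F → skip
[2] flags=0000 PL?T → r3=0xad
[3] flags=0010 → (cmp)
[4] flags=0010 EQ?F → skip
[5] flags=0010 LT?F → skip
[6] flags=1001 → (cmp)
[7] flags=1001 LT?F → skip
[8] flags=1001 GE?T → r1=0xf8

EXEC = [2,8]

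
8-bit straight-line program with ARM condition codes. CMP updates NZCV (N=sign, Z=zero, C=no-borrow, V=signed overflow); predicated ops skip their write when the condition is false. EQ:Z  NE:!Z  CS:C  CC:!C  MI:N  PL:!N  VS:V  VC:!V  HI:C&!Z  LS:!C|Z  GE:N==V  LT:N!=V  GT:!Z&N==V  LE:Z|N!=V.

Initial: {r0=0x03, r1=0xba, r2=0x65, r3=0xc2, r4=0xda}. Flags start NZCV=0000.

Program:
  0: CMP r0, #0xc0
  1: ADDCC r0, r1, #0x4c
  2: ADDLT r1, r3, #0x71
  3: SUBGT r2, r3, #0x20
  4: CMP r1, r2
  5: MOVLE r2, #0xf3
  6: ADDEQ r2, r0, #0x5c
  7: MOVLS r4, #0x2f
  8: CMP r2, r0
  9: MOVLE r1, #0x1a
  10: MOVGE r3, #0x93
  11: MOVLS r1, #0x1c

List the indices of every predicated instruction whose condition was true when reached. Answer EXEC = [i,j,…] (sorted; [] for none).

EXEC = [1,3,9]

[0] flags=0000 → (cmp)
[1] flags=0000 CC?T → r0=0x06
[2] flags=0000 LT?F → skip
[3] flags=0000 GT?T → r2=0xa2
[4] flags=0010 → (cmp)
[5] flags=0010 LE?F → skip
[6] flags=0010 EQ?F → skip
[7] flags=0010 LS?F → skip
[8] flags=1010 → (cmp)
[9] flags=1010 LE?T → r1=0x1a
[10] flags=1010 GE?F → skip
[11] flags=1010 LS?F → skip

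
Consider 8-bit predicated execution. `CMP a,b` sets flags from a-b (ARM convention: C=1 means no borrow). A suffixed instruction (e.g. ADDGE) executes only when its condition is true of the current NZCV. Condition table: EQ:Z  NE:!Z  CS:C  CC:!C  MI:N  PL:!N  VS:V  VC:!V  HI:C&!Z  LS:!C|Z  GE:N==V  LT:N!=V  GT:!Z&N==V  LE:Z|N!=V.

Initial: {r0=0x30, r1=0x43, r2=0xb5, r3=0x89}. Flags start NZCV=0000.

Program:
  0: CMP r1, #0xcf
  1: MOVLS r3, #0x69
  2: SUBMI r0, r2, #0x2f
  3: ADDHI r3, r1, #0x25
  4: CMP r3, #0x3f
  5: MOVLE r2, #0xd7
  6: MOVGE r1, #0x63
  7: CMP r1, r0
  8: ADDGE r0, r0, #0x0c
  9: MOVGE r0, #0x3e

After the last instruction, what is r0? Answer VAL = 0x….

[0] flags=0000 → (cmp)
[1] flags=0000 LS?T → r3=0x69
[2] flags=0000 MI?F → skip
[3] flags=0000 HI?F → skip
[4] flags=0010 → (cmp)
[5] flags=0010 LE?F → skip
[6] flags=0010 GE?T → r1=0x63
[7] flags=0010 → (cmp)
[8] flags=0010 GE?T → r0=0x3c
[9] flags=0010 GE?T → r0=0x3e

VAL = 0x3e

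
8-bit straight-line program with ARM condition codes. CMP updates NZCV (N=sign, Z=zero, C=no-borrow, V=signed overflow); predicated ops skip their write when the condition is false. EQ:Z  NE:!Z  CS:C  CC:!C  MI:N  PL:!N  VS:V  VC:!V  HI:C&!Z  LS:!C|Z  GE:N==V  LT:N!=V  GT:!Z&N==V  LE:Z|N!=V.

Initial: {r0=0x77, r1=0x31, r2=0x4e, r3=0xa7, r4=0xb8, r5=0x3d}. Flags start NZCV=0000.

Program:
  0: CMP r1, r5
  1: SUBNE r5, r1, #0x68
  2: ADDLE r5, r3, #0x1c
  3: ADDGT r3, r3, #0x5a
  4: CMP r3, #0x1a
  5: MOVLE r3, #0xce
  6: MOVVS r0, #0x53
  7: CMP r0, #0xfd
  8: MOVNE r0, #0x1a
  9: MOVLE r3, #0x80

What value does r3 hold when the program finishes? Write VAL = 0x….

[0] flags=1000 → (cmp)
[1] flags=1000 NE?T → r5=0xc9
[2] flags=1000 LE?T → r5=0xc3
[3] flags=1000 GT?F → skip
[4] flags=1010 → (cmp)
[5] flags=1010 LE?T → r3=0xce
[6] flags=1010 VS?F → skip
[7] flags=0000 → (cmp)
[8] flags=0000 NE?T → r0=0x1a
[9] flags=0000 LE?F → skip

VAL = 0xce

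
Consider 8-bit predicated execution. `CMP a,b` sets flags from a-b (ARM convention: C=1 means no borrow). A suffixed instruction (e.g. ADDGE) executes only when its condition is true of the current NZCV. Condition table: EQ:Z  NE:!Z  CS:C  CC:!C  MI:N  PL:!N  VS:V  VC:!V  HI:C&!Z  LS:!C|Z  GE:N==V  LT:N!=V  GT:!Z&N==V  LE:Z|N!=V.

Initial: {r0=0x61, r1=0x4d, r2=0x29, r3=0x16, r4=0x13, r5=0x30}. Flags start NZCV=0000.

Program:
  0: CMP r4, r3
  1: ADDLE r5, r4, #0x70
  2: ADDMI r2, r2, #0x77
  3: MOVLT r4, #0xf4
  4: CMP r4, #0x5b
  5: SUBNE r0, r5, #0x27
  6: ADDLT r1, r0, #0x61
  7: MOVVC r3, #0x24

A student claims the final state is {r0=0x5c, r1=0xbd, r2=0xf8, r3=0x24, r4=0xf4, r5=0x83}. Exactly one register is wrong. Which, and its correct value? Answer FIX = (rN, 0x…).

[0] flags=1000 → (cmp)
[1] flags=1000 LE?T → r5=0x83
[2] flags=1000 MI?T → r2=0xa0
[3] flags=1000 LT?T → r4=0xf4
[4] flags=1010 → (cmp)
[5] flags=1010 NE?T → r0=0x5c
[6] flags=1010 LT?T → r1=0xbd
[7] flags=1010 VC?T → r3=0x24

FIX = (r2, 0xa0)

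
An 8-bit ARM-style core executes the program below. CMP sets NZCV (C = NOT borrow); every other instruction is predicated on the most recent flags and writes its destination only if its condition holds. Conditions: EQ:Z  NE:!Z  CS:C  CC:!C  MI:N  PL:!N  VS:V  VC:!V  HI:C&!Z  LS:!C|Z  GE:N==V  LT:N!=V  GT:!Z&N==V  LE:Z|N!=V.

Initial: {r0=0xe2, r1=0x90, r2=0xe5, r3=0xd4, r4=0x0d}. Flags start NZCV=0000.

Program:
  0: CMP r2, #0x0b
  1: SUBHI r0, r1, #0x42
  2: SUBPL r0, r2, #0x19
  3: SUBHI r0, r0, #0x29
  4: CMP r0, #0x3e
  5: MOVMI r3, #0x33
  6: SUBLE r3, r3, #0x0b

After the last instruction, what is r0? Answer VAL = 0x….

VAL = 0x25

[0] flags=1010 → (cmp)
[1] flags=1010 HI?T → r0=0x4e
[2] flags=1010 PL?F → skip
[3] flags=1010 HI?T → r0=0x25
[4] flags=1000 → (cmp)
[5] flags=1000 MI?T → r3=0x33
[6] flags=1000 LE?T → r3=0x28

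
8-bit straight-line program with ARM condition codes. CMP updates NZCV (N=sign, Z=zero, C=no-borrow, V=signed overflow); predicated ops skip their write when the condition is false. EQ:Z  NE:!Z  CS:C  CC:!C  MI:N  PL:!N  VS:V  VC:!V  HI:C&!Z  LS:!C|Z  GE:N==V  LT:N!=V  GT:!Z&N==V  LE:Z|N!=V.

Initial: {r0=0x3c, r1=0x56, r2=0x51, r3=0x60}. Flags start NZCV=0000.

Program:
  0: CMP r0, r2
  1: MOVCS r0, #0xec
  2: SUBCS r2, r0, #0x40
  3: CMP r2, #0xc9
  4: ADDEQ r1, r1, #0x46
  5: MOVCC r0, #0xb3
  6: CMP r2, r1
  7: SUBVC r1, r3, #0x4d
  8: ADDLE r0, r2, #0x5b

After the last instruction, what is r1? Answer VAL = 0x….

VAL = 0x13

[0] flags=1000 → (cmp)
[1] flags=1000 CS?F → skip
[2] flags=1000 CS?F → skip
[3] flags=1001 → (cmp)
[4] flags=1001 EQ?F → skip
[5] flags=1001 CC?T → r0=0xb3
[6] flags=1000 → (cmp)
[7] flags=1000 VC?T → r1=0x13
[8] flags=1000 LE?T → r0=0xac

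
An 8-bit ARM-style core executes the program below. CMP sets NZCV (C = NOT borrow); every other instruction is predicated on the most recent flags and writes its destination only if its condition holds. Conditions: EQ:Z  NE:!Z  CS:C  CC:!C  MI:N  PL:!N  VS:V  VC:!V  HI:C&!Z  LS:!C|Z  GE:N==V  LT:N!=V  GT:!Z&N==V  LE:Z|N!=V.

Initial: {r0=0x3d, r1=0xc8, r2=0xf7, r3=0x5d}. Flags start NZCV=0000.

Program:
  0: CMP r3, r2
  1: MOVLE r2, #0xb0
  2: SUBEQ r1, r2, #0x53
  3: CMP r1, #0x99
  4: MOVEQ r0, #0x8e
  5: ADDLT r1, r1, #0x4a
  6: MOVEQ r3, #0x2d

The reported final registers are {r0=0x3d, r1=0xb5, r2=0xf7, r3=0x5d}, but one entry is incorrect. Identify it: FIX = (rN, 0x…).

[0] flags=0000 → (cmp)
[1] flags=0000 LE?F → skip
[2] flags=0000 EQ?F → skip
[3] flags=0010 → (cmp)
[4] flags=0010 EQ?F → skip
[5] flags=0010 LT?F → skip
[6] flags=0010 EQ?F → skip

FIX = (r1, 0xc8)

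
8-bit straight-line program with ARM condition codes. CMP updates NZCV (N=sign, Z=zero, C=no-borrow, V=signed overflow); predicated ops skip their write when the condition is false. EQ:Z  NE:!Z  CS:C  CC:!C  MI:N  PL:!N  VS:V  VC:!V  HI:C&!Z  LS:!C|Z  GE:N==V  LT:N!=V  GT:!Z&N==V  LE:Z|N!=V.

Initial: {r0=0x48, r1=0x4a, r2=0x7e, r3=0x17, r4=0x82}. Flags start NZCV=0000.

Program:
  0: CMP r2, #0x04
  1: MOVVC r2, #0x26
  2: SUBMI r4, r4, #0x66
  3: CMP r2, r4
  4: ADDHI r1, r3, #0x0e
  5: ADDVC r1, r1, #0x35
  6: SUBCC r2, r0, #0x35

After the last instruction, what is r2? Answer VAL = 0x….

VAL = 0x13

0: ✓ CMP  NZCV=0010
1: ✓ MOVVC  r2←0x26
2: · SUBMI
3: ✓ CMP  NZCV=1001
4: · ADDHI
5: · ADDVC
6: ✓ SUBCC  r2←0x13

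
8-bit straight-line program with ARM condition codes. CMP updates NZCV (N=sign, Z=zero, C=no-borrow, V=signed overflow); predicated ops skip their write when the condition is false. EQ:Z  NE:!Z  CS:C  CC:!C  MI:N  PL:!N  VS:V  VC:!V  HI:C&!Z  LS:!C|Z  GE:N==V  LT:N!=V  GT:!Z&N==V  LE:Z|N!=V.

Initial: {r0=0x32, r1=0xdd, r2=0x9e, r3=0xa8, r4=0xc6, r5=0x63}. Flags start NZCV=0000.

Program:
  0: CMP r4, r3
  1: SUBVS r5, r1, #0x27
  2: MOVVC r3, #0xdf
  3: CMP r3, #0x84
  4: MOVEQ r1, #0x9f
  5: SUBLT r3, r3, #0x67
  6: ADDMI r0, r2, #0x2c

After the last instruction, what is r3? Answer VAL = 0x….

0: ✓ CMP  NZCV=0010
1: · SUBVS
2: ✓ MOVVC  r3←0xdf
3: ✓ CMP  NZCV=0010
4: · MOVEQ
5: · SUBLT
6: · ADDMI

VAL = 0xdf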